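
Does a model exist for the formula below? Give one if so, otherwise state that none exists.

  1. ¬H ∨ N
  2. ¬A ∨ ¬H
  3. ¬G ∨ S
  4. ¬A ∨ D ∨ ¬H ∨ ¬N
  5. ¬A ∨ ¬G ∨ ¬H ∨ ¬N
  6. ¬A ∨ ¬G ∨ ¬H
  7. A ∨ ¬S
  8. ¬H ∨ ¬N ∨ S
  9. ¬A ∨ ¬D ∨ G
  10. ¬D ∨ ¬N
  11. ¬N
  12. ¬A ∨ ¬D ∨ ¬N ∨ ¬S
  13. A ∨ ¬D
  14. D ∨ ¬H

G = False; D = False; S = False; A = True; N = False; H = False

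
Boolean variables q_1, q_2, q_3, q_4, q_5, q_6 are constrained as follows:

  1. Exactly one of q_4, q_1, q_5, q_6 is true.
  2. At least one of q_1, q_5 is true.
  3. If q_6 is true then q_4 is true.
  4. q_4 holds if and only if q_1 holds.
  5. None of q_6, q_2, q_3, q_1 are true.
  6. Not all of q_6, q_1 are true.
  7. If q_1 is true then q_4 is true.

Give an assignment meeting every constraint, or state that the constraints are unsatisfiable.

q_1 = False, q_2 = False, q_3 = False, q_4 = False, q_5 = True, q_6 = False

  (1) {q_4, q_1, q_5, q_6}: 1 true — exactly one ✓
  (2) {q_1, q_5}: 1 true — at least one ✓
  (3) q_6=F ⇒ q_4: vacuous ✓
  (4) q_4=F, q_1=F — same ✓
  (5) {q_6, q_2, q_3, q_1}: 0 true — none ✓
  (6) {q_6, q_1}: 0/2 true — not all ✓
  (7) q_1=F ⇒ q_4: vacuous ✓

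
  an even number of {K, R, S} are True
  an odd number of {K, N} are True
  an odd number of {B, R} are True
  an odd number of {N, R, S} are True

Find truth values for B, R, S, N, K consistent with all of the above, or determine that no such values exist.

B: True; R: False; S: True; N: False; K: True

{K, R, S}: 2 true → even ✓
{K, N}: 1 true → odd ✓
{B, R}: 1 true → odd ✓
{N, R, S}: 1 true → odd ✓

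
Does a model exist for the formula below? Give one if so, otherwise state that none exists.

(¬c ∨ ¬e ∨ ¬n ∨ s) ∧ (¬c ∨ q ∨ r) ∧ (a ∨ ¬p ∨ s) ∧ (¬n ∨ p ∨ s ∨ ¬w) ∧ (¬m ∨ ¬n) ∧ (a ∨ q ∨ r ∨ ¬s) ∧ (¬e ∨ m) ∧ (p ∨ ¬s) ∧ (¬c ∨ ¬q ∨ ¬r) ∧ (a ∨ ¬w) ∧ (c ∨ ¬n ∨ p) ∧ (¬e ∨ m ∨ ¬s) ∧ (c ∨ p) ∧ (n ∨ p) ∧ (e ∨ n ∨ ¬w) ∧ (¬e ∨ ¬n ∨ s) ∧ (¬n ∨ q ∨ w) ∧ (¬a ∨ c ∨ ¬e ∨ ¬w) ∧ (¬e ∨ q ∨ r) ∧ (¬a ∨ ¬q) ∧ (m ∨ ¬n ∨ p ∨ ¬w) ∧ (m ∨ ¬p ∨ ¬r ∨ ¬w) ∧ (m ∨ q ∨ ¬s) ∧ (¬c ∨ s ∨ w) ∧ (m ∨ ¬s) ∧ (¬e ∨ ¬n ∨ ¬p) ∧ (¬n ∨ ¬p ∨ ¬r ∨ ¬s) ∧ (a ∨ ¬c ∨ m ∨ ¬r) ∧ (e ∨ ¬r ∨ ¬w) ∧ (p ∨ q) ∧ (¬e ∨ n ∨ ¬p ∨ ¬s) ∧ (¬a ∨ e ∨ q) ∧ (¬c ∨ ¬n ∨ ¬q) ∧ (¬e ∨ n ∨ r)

c = False; s = False; m = True; a = True; w = False; r = True; q = False; p = True; n = False; e = True

Set c = False.
  then (c ∨ p) forces p = True.
Set s = False.
  then (a ∨ ¬p ∨ s) forces a = True.
  then (¬a ∨ ¬q) forces q = False.
  then (¬a ∨ e ∨ q) forces e = True.
  then (¬e ∨ m) forces m = True.
  then (¬e ∨ ¬n ∨ s) forces n = False.
  then (¬a ∨ c ∨ ¬e ∨ ¬w) forces w = False.
  then (¬e ∨ q ∨ r) forces r = True.
All clauses satisfied.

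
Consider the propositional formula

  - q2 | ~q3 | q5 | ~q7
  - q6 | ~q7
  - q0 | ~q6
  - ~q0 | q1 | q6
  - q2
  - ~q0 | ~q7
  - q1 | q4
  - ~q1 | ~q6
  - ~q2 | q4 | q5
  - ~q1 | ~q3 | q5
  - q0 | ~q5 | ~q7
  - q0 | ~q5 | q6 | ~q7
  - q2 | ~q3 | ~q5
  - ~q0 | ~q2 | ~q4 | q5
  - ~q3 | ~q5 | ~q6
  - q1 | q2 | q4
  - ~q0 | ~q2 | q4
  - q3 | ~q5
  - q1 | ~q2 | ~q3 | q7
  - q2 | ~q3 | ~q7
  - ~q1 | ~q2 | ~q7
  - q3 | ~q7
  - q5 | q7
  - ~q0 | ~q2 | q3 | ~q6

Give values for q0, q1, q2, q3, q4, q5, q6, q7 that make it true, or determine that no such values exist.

Unit clause (q2) forces q2 = True.
Set q0 = False.
  then (q0 | ~q6) forces q6 = False.
  then (q6 | ~q7) forces q7 = False.
  then (q5 | q7) forces q5 = True.
  then (q3 | ~q5) forces q3 = True.
  then (q1 | ~q2 | ~q3 | q7) forces q1 = True.
Set q4 = True.
All clauses satisfied.

q0=F, q1=T, q2=T, q3=T, q4=T, q5=T, q6=F, q7=F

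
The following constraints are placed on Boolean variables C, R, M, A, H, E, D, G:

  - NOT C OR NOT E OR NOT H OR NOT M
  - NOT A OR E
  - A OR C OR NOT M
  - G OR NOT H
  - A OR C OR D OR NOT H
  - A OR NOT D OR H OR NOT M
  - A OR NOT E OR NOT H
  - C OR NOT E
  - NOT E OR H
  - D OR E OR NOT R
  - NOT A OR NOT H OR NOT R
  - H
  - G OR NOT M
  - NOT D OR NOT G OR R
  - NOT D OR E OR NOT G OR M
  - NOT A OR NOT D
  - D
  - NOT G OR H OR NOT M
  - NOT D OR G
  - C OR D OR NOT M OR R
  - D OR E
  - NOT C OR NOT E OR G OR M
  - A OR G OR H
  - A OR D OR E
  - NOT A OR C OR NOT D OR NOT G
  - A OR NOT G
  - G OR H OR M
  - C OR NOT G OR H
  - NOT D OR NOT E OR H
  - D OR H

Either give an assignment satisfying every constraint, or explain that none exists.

Case H = True:
  (G OR NOT H) forces G = True.
  (D) forces D = True.
  (NOT D OR NOT G OR R) forces R = True.
  (NOT A OR NOT H OR NOT R) forces A = False.
  Clause (A OR NOT G) is falsified — contradiction.
Case H = False:
  Clause (H) is falsified — contradiction.
Both cases fail, so the formula is unsatisfiable.

Unsatisfiable — no assignment works.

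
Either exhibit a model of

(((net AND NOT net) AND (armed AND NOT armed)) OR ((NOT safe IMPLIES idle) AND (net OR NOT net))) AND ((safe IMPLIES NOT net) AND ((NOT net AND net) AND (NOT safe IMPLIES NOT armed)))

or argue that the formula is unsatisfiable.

Case net = True: the conjunct NOT net is False.
Case net = False: the conjunct net is False.
Both cases fail — unsatisfiable.

The formula is unsatisfiable.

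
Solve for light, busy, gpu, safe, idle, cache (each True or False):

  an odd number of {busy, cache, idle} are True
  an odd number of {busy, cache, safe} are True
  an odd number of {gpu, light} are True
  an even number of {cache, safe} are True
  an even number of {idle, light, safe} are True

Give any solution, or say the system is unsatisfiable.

light: False; busy: True; gpu: True; safe: False; idle: False; cache: False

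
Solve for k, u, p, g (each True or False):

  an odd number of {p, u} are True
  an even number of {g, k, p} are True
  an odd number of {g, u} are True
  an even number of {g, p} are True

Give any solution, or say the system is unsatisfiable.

k = False, u = False, p = True, g = True

{p, u}: 1 true → odd ✓
{g, k, p}: 2 true → even ✓
{g, u}: 1 true → odd ✓
{g, p}: 2 true → even ✓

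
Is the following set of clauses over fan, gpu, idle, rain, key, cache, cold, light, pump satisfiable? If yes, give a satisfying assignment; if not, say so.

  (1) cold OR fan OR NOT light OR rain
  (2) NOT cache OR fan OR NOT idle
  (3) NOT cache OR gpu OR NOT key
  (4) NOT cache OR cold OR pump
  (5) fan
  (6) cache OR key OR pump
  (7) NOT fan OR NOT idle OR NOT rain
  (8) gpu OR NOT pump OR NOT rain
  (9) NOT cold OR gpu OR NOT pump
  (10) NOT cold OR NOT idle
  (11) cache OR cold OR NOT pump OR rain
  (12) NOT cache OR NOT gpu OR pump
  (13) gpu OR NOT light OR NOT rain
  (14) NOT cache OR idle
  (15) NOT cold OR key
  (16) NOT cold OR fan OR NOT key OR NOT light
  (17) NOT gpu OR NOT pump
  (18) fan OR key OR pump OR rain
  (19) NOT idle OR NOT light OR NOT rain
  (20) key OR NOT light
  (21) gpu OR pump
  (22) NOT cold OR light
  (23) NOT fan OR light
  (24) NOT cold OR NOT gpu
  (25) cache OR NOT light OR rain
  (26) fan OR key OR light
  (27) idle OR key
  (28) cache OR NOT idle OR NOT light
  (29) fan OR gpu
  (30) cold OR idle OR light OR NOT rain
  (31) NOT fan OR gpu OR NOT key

fan: True, gpu: True, idle: False, rain: True, key: True, cache: False, cold: False, light: True, pump: False

Unit clause (fan) forces fan = True.
In (NOT fan OR light) only light is left, so light = True.
In (key OR NOT light) only key is left, so key = True.
In (NOT fan OR gpu OR NOT key) only gpu is left, so gpu = True.
In (NOT gpu OR NOT pump) only NOT pump is left, so pump = False.
In (NOT cold OR NOT gpu) only NOT cold is left, so cold = False.
In (NOT cache OR cold OR pump) only NOT cache is left, so cache = False.
In (cache OR NOT light OR rain) only rain is left, so rain = True.
In (cache OR NOT idle OR NOT light) only NOT idle is left, so idle = False.
All clauses satisfied.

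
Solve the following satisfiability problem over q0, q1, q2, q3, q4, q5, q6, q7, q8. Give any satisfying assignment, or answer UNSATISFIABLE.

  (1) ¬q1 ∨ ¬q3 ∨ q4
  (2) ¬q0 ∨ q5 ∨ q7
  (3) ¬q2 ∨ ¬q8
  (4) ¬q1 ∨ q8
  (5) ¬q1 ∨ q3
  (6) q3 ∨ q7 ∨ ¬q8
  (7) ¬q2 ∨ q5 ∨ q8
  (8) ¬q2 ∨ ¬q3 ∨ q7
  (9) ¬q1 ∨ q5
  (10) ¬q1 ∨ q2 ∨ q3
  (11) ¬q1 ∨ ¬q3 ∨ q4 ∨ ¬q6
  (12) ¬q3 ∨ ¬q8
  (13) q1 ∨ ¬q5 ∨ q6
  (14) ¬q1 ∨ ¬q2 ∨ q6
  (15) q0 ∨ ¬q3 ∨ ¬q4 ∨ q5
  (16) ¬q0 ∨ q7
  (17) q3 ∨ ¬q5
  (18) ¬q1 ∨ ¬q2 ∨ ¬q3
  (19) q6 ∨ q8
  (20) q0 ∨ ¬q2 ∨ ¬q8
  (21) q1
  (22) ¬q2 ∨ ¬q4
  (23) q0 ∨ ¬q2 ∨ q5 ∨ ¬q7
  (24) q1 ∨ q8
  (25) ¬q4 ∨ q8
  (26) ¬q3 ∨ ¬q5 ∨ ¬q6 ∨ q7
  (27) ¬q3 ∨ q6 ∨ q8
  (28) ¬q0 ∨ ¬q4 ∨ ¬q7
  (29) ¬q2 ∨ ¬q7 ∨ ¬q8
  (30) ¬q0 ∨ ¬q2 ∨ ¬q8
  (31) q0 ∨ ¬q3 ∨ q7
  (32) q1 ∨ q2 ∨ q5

UNSATISFIABLE

Case q1 = True:
  (¬q1 ∨ q8) forces q8 = True.
  (¬q2 ∨ ¬q8) forces q2 = False.
  (¬q1 ∨ q3) forces q3 = True.
  Clause (¬q3 ∨ ¬q8) is falsified — contradiction.
Case q1 = False:
  Clause (q1) is falsified — contradiction.
Both cases fail, so the formula is unsatisfiable.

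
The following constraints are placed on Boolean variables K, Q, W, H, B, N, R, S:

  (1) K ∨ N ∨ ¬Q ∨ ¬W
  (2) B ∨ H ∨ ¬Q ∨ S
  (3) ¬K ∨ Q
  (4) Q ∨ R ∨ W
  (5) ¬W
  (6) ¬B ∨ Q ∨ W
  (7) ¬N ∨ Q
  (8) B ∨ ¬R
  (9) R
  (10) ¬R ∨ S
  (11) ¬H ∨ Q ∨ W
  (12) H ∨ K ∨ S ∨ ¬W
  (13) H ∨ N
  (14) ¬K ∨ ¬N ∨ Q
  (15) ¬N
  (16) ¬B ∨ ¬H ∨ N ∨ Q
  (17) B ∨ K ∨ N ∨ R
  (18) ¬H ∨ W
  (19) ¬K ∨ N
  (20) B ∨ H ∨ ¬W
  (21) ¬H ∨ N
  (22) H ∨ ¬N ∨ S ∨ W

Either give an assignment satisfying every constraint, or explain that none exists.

UNSATISFIABLE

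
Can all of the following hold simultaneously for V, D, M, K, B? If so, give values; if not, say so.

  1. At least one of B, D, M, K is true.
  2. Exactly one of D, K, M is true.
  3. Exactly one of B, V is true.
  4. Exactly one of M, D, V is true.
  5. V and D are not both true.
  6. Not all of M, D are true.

V: True, D: False, M: False, K: True, B: False

  (1) {B, D, M, K}: 1 true — at least one ✓
  (2) {D, K, M}: 1 true — exactly one ✓
  (3) {B, V}: 1 true — exactly one ✓
  (4) {M, D, V}: 1 true — exactly one ✓
  (5) V=T, D=F — not both ✓
  (6) {M, D}: 0/2 true — not all ✓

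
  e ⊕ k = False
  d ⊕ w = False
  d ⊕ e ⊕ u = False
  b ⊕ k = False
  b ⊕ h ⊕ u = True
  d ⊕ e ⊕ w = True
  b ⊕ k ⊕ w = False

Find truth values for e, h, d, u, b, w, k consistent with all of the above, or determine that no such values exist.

e=T, h=T, d=F, u=T, b=T, w=F, k=T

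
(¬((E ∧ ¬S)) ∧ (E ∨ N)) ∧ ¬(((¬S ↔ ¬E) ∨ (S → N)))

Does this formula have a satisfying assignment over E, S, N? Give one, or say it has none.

Unsatisfiable — no assignment works.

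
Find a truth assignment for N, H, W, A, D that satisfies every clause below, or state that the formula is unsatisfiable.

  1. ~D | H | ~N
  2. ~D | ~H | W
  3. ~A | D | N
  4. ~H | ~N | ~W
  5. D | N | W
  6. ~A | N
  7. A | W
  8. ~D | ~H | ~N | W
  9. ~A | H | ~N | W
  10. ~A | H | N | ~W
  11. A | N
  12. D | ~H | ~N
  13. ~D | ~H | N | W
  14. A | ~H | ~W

Try N = False:
  (~A | N) forces A = False.
  clause (A | N) is falsified — backtrack.
So N = True.
Set H = False.
  then (~D | H | ~N) forces D = False.
Try W = False:
  (A | W) forces A = True.
  clause (~A | H | ~N | W) is falsified — backtrack.
So W = True.
Set A = False.
All clauses satisfied.

N = True, H = False, W = True, A = False, D = False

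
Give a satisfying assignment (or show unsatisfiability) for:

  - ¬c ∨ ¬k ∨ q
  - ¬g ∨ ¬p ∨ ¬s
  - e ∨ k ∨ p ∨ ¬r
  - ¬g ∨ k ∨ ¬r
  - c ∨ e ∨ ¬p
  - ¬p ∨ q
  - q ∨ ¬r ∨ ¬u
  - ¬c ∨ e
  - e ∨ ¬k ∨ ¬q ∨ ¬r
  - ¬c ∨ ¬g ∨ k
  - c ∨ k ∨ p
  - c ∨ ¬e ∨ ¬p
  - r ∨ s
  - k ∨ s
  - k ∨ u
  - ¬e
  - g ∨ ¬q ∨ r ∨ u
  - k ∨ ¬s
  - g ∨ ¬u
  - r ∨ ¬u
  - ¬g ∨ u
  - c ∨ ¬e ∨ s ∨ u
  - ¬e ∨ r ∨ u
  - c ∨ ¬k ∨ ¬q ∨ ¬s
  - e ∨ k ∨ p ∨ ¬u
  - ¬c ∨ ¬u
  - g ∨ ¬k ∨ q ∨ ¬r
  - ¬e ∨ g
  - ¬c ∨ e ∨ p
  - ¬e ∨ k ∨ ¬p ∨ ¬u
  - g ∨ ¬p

p=F, g=F, u=F, k=T, r=F, c=F, q=F, e=F, s=T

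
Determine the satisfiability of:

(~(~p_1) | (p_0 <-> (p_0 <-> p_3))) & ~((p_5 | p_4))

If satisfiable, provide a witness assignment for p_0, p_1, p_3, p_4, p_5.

p_0 = True, p_1 = True, p_3 = False, p_4 = False, p_5 = False

  ~(~p_1) | (p_0 <-> (p_0 <-> p_3)) = True
    ~(~p_1) = True
      ~p_1 = False
    p_0 <-> (p_0 <-> p_3) = False
      p_0 <-> p_3 = False
  ~((p_5 | p_4)) = True
    p_5 | p_4 = False
Both conjuncts True, so the formula holds.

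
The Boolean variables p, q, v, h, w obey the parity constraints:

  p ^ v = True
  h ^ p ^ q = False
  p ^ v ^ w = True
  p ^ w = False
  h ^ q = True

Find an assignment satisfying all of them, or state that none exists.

Unsatisfiable

Adding constraints 1, 2, 3, 4, 5 mod 2: every variable appears an even number of times on the left, so the left side is 0.
But the right sides sum to 1 (mod 2). 0 ≠ 1 — the system is inconsistent.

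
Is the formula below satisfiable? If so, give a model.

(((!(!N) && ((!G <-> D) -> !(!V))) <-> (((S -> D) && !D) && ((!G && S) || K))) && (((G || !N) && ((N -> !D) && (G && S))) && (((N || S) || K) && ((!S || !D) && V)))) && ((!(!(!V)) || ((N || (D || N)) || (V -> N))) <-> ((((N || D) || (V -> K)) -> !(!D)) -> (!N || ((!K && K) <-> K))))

Case V = True: the formula simplifies to ((!(!N) <-> (((S -> D) && !D) && ((!G && S) || K))) && (((G || !N) && ((N -> !D) && (G && S))) && (((N || S) || K) && (!S || !D)))) && (((N || (D || N)) || N) <-> ((((N || D) || K) -> !(!D)) -> (!N || ((!K && K) <-> K)))).
  S = True: simplifies to ((!(!N) <-> ((D && !D) && (!G || K))) && (((G || !N) && ((N -> !D) && G)) && !D)) && (((N || (D || N)) || N) <-> ((((N || D) || K) -> !(!D)) -> (!N || ((!K && K) <-> K)))).
    D = True: the conjunct !D is False.
    D = False: simplifies to (!N && ((G || !N) && G)) && (((N || N) || N) <-> (!((N || K)) -> (!N || ((!K && K) <-> K)))).
      N = True: the conjunct !N is False.
      N = False: the conjunct ((N || N) || N) <-> (!((N || K)) -> (!N || ((!K && K) <-> K))) becomes (False || False) <-> (!K -> True) = False.
  S = False: the conjunct S is False.
Case V = False: the conjunct V is False.
Both cases fail — unsatisfiable.

No satisfying assignment exists.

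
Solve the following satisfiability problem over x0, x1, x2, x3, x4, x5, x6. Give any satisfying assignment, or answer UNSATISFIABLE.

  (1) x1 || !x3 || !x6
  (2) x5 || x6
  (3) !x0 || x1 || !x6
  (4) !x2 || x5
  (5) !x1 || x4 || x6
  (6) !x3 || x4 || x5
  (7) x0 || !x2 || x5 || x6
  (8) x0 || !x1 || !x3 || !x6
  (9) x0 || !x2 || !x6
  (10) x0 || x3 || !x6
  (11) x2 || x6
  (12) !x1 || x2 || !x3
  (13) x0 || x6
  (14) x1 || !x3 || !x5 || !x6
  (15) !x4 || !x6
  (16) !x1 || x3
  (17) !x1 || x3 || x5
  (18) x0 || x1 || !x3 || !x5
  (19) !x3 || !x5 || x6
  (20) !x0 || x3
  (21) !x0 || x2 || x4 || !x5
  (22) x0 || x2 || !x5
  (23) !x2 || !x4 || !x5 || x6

x0 = True; x1 = True; x2 = True; x3 = True; x4 = False; x5 = True; x6 = True

Try x0 = False:
  (x0 || x6) forces x6 = True.
  (x0 || !x2 || !x6) forces x2 = False.
  (x0 || x3 || !x6) forces x3 = True.
  (x1 || !x3 || !x6) forces x1 = True.
  clause (x0 || !x1 || !x3 || !x6) is falsified — backtrack.
So x0 = True.
  then (!x0 || x3) forces x3 = True.
Set x1 = True.
  then (!x1 || x2 || !x3) forces x2 = True.
  then (!x2 || x5) forces x5 = True.
  then (!x3 || !x5 || x6) forces x6 = True.
  then (!x4 || !x6) forces x4 = False.
All clauses satisfied.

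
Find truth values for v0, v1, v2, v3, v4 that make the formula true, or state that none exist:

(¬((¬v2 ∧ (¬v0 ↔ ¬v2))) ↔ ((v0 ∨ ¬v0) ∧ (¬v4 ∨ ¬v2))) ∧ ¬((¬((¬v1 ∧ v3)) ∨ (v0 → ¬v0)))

v0=T, v1=F, v2=T, v3=T, v4=F

  ¬((¬v2 ∧ (¬v0 ↔ ¬v2))) ↔ ((v0 ∨ ¬v0) ∧ (¬v4 ∨ ¬v2)) = True
    ¬((¬v2 ∧ (¬v0 ↔ ¬v2))) = True
      ¬v2 ∧ (¬v0 ↔ ¬v2) = False
        ¬v2 = False
        ¬v0 ↔ ¬v2 = True
          ¬v0 = False
          ¬v2 = False
    (v0 ∨ ¬v0) ∧ (¬v4 ∨ ¬v2) = True
      v0 ∨ ¬v0 = True
        ¬v0 = False
      ¬v4 ∨ ¬v2 = True
        ¬v4 = True
        ¬v2 = False
  ¬((¬((¬v1 ∧ v3)) ∨ (v0 → ¬v0))) = True
    ¬((¬v1 ∧ v3)) ∨ (v0 → ¬v0) = False
      ¬((¬v1 ∧ v3)) = False
        ¬v1 ∧ v3 = True
          ¬v1 = True
      v0 → ¬v0 = False
        ¬v0 = False
Both conjuncts True, so the formula holds.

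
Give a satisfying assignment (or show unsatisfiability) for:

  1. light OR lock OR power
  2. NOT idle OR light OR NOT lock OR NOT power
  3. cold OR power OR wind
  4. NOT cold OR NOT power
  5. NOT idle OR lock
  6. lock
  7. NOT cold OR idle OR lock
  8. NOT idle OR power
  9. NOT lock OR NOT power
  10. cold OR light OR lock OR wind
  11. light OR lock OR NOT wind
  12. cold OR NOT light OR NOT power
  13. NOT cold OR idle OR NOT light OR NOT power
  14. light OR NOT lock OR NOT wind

cold=T, wind=F, idle=F, power=F, lock=T, light=F

Unit clause (lock) forces lock = True.
In (NOT lock OR NOT power) only NOT power is left, so power = False.
In (NOT idle OR power) only NOT idle is left, so idle = False.
Set cold = True.
Set wind = False.
Set light = False.
All clauses satisfied.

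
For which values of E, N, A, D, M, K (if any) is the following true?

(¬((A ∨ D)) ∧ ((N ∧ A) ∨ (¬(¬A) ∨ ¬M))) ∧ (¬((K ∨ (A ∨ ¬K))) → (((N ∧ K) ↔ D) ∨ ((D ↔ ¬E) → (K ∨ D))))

E: True; N: True; A: False; D: False; M: False; K: False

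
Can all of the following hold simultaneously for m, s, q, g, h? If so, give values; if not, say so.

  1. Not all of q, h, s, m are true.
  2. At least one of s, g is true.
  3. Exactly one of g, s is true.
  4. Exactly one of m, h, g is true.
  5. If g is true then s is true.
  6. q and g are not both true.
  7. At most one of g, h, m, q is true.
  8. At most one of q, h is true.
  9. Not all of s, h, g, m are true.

m = True, s = True, q = False, g = False, h = False

  (1) {q, h, s, m}: 2/4 true — not all ✓
  (2) {s, g}: 1 true — at least one ✓
  (3) {g, s}: 1 true — exactly one ✓
  (4) {m, h, g}: 1 true — exactly one ✓
  (5) g=F ⇒ s: vacuous ✓
  (6) q=F, g=F — not both ✓
  (7) {g, h, m, q}: 1 true — at most one ✓
  (8) {q, h}: 0 true — at most one ✓
  (9) {s, h, g, m}: 2/4 true — not all ✓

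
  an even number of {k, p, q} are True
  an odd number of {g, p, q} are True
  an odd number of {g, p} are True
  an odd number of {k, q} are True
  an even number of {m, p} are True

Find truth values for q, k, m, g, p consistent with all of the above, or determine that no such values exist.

q: False, k: True, m: True, g: False, p: True

{k, p, q}: 2 true → even ✓
{g, p, q}: 1 true → odd ✓
{g, p}: 1 true → odd ✓
{k, q}: 1 true → odd ✓
{m, p}: 2 true → even ✓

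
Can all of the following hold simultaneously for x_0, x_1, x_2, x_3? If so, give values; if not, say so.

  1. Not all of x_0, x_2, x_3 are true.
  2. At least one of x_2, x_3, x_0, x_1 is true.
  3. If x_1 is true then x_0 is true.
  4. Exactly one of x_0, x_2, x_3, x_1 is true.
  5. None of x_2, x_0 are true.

x_0 = False, x_1 = False, x_2 = False, x_3 = True

  (1) {x_0, x_2, x_3}: 1/3 true — not all ✓
  (2) {x_2, x_3, x_0, x_1}: 1 true — at least one ✓
  (3) x_1=F ⇒ x_0: vacuous ✓
  (4) {x_0, x_2, x_3, x_1}: 1 true — exactly one ✓
  (5) {x_2, x_0}: 0 true — none ✓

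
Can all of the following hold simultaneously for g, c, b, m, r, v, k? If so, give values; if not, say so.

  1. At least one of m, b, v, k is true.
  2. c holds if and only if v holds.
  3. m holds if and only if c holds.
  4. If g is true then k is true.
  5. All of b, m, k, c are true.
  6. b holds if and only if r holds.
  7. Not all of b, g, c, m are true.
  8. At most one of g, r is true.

g=F; c=T; b=T; m=T; r=T; v=T; k=T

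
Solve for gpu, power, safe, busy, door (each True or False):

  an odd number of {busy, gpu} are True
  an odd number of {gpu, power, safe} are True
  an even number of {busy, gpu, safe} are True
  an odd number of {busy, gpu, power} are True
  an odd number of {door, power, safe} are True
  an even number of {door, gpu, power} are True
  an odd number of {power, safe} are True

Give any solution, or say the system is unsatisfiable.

gpu = False, power = False, safe = True, busy = True, door = False

{busy, gpu}: 1 true → odd ✓
{gpu, power, safe}: 1 true → odd ✓
{busy, gpu, safe}: 2 true → even ✓
{busy, gpu, power}: 1 true → odd ✓
{door, power, safe}: 1 true → odd ✓
{door, gpu, power}: 0 true → even ✓
{power, safe}: 1 true → odd ✓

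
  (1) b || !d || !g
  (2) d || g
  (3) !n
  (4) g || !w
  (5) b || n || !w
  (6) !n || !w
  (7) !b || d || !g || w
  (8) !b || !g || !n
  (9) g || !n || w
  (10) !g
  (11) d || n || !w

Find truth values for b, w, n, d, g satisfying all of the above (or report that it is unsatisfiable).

b=F, w=F, n=F, d=T, g=F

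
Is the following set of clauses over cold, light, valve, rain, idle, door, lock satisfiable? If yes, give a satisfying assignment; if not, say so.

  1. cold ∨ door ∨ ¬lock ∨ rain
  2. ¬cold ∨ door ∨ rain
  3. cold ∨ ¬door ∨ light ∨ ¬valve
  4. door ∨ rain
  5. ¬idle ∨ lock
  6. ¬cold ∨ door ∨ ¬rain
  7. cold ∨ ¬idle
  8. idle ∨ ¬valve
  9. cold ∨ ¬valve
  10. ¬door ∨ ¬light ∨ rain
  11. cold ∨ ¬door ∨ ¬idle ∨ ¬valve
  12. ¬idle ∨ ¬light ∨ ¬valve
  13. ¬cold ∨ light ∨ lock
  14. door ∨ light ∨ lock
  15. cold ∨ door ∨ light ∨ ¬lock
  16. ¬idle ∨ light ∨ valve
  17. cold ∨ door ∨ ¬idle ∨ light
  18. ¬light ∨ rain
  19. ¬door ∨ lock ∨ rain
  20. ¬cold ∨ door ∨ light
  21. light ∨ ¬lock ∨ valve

Set cold = False.
  then (cold ∨ ¬idle) forces idle = False.
  then (idle ∨ ¬valve) forces valve = False.
Set light = True.
  then (¬light ∨ rain) forces rain = True.
Set door = True.
Set lock = True.
All clauses satisfied.

cold = False, light = True, valve = False, rain = True, idle = False, door = True, lock = True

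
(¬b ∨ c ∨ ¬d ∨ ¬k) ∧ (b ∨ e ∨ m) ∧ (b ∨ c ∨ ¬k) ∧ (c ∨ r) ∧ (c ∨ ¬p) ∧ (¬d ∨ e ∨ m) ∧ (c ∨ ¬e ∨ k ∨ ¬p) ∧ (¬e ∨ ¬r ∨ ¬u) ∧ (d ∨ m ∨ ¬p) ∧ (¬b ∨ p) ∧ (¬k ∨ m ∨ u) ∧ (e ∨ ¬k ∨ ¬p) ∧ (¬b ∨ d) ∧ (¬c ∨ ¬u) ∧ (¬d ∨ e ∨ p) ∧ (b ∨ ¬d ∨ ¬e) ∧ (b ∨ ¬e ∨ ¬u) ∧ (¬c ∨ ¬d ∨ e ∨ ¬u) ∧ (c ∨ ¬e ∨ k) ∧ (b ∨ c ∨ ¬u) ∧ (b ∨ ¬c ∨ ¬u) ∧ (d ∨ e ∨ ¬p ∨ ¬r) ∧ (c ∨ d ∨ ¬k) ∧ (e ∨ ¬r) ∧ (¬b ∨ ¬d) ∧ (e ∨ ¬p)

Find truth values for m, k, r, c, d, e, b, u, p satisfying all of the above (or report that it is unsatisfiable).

m=T; k=F; r=T; c=T; d=F; e=T; b=F; u=F; p=F

Set m = True.
Set k = False.
Set r = True.
  then (e ∨ ¬r) forces e = True.
  then (¬e ∨ ¬r ∨ ¬u) forces u = False.
  then (c ∨ ¬e ∨ k) forces c = True.
Set d = False.
  then (¬b ∨ d) forces b = False.
Set p = False.
All clauses satisfied.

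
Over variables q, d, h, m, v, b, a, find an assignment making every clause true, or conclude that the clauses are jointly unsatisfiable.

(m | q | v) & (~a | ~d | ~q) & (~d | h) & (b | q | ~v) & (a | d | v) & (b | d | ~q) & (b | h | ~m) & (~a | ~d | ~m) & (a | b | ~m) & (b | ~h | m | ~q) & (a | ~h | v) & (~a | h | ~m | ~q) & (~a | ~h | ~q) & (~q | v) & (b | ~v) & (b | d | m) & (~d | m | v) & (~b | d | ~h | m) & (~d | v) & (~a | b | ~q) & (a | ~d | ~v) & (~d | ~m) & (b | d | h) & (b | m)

q = False, d = False, h = True, m = True, v = True, b = True, a = True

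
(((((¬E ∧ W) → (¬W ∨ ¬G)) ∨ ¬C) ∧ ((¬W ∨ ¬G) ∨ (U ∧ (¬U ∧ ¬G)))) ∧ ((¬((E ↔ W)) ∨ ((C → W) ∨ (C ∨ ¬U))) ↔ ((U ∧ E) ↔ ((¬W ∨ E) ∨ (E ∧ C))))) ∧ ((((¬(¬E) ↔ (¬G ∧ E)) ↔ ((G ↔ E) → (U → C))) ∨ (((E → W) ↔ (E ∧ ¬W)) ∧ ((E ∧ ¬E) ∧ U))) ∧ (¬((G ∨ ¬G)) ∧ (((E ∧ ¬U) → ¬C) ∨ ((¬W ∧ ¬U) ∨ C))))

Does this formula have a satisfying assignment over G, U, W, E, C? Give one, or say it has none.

The formula is unsatisfiable.

The conjunct ¬((G ∨ ¬G)) is unsatisfiable on its own:
  G=F: evaluates to False.
  G=T: evaluates to False.
So the whole conjunction is unsatisfiable.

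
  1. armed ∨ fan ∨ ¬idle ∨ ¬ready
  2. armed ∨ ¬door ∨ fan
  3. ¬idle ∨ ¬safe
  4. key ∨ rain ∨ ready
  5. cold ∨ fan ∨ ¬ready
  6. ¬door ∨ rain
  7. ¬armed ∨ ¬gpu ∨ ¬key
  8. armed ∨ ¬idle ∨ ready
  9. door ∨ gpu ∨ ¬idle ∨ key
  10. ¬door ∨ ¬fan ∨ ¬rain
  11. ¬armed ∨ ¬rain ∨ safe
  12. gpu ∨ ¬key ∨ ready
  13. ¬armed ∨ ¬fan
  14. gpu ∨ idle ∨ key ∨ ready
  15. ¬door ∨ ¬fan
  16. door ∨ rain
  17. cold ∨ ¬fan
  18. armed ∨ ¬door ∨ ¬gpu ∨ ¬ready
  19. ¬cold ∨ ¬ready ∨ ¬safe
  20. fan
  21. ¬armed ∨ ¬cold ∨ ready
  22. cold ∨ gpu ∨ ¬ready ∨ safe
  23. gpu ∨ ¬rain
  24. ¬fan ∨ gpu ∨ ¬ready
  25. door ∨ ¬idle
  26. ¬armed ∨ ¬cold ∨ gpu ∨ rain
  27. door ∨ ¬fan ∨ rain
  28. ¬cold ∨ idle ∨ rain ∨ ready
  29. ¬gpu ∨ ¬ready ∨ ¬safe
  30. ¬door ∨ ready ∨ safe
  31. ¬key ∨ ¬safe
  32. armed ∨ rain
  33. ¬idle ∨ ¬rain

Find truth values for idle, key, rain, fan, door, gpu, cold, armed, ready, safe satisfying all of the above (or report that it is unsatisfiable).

idle = False; key = False; rain = True; fan = True; door = False; gpu = True; cold = True; armed = False; ready = False; safe = True

Unit clause (fan) forces fan = True.
In (¬armed ∨ ¬fan) only ¬armed is left, so armed = False.
In (¬door ∨ ¬fan) only ¬door is left, so door = False.
In (door ∨ rain) only rain is left, so rain = True.
In (cold ∨ ¬fan) only cold is left, so cold = True.
In (gpu ∨ ¬rain) only gpu is left, so gpu = True.
In (door ∨ ¬idle) only ¬idle is left, so idle = False.
Set key = False.
Set ready = False.
Set safe = True.
All clauses satisfied.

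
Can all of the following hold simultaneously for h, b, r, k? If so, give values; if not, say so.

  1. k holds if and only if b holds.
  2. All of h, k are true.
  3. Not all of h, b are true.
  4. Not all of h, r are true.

Case h = True:
  (2) forces k = True.
  (1) with k=T forces b = True.
  Constraint (3) is violated (h=T, b=T) — contradiction.
Case h = False:
  Constraint (2) is violated (h=F) — contradiction.
Both cases fail — unsatisfiable.

No satisfying assignment exists.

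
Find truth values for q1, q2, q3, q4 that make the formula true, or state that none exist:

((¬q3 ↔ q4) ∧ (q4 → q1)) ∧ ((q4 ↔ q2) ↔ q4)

q1 = True, q2 = True, q3 = True, q4 = False

  (¬q3 ↔ q4) ∧ (q4 → q1) = True
    ¬q3 ↔ q4 = True
      ¬q3 = False
    q4 → q1 = True
  (q4 ↔ q2) ↔ q4 = True
    q4 ↔ q2 = False
Both conjuncts True, so the formula holds.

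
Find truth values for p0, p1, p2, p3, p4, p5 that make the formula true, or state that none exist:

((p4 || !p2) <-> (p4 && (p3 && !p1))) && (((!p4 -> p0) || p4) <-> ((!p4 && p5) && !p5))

p0=F; p1=F; p2=T; p3=F; p4=F; p5=F

  (p4 || !p2) <-> (p4 && (p3 && !p1)) = True
    p4 || !p2 = False
      !p2 = False
    p4 && (p3 && !p1) = False
      p3 && !p1 = False
        !p1 = True
  ((!p4 -> p0) || p4) <-> ((!p4 && p5) && !p5) = True
    (!p4 -> p0) || p4 = False
      !p4 -> p0 = False
        !p4 = True
    (!p4 && p5) && !p5 = False
      !p4 && p5 = False
        !p4 = True
      !p5 = True
Both conjuncts True, so the formula holds.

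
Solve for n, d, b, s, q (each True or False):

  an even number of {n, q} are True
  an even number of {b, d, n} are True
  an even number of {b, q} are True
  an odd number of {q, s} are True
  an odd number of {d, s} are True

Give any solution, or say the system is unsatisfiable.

n = False; d = False; b = False; s = True; q = False

{n, q}: 0 true → even ✓
{b, d, n}: 0 true → even ✓
{b, q}: 0 true → even ✓
{q, s}: 1 true → odd ✓
{d, s}: 1 true → odd ✓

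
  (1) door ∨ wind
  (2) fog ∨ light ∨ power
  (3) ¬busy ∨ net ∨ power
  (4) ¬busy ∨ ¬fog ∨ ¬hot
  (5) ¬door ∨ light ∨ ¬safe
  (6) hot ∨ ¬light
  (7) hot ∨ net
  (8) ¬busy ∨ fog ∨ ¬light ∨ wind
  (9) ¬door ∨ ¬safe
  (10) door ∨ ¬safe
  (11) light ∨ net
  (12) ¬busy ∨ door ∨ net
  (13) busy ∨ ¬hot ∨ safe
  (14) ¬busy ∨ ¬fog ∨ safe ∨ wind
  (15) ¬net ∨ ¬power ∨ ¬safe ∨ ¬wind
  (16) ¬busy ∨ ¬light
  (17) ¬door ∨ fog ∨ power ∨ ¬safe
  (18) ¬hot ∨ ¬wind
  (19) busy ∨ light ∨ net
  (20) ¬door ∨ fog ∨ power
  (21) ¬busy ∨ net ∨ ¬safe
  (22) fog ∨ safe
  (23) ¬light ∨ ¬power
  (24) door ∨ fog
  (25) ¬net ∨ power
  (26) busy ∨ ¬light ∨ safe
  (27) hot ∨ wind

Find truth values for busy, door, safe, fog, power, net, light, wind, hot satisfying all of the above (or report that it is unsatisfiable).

Set busy = True.
  then (¬busy ∨ ¬light) forces light = False.
  then (light ∨ net) forces net = True.
  then (¬net ∨ power) forces power = True.
Set door = True.
  then (¬door ∨ light ∨ ¬safe) forces safe = False.
  then (fog ∨ safe) forces fog = True.
  then (¬busy ∨ ¬fog ∨ ¬hot) forces hot = False.
  then (¬busy ∨ ¬fog ∨ safe ∨ wind) forces wind = True.
All clauses satisfied.

busy = True, door = True, safe = False, fog = True, power = True, net = True, light = False, wind = True, hot = False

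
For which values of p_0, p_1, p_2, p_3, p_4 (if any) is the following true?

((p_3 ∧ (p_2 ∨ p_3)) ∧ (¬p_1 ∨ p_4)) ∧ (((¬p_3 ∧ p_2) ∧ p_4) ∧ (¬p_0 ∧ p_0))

Unsatisfiable

Case p_0 = True: the conjunct ¬p_0 is False.
Case p_0 = False: the conjunct p_0 is False.
Both cases fail — unsatisfiable.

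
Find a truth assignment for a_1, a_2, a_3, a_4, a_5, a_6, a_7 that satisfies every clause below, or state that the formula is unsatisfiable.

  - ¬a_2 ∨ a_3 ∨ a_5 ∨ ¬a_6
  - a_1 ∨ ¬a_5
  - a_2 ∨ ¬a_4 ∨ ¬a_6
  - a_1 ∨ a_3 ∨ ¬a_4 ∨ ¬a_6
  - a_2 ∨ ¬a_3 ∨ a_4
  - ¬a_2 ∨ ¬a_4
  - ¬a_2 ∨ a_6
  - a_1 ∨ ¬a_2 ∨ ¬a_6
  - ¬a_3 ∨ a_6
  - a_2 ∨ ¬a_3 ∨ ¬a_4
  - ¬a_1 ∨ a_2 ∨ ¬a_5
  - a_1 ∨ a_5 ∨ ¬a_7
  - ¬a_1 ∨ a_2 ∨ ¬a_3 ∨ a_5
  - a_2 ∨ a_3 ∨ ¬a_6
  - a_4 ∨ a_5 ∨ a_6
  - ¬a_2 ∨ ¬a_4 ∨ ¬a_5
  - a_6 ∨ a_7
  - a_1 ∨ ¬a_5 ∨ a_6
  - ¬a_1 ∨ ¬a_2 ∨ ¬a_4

a_1 = True, a_2 = False, a_3 = False, a_4 = True, a_5 = False, a_6 = False, a_7 = True

Set a_1 = True.
Set a_2 = False.
  then (¬a_1 ∨ a_2 ∨ ¬a_5) forces a_5 = False.
  then (¬a_1 ∨ a_2 ∨ ¬a_3 ∨ a_5) forces a_3 = False.
  then (a_2 ∨ a_3 ∨ ¬a_6) forces a_6 = False.
  then (a_4 ∨ a_5 ∨ a_6) forces a_4 = True.
  then (a_6 ∨ a_7) forces a_7 = True.
All clauses satisfied.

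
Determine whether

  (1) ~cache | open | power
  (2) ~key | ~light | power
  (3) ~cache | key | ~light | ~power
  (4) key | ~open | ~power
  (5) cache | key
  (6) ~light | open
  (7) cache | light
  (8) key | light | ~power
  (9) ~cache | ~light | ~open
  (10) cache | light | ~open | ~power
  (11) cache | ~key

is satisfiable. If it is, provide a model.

Set open = True.
Set key = True.
  then (cache | ~key) forces cache = True.
  then (~cache | ~light | ~open) forces light = False.
Set power = True.
All clauses satisfied.

open = True, key = True, power = True, light = False, cache = True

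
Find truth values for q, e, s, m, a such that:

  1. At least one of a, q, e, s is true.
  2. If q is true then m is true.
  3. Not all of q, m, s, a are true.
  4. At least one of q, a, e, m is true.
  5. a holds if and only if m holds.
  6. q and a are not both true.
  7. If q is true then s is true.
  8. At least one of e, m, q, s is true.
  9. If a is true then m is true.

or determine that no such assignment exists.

q=F, e=T, s=F, m=F, a=F

  (1) {a, q, e, s}: 1 true — at least one ✓
  (2) q=F ⇒ m: vacuous ✓
  (3) {q, m, s, a}: 0/4 true — not all ✓
  (4) {q, a, e, m}: 1 true — at least one ✓
  (5) a=F, m=F — same ✓
  (6) q=F, a=F — not both ✓
  (7) q=F ⇒ s: vacuous ✓
  (8) {e, m, q, s}: 1 true — at least one ✓
  (9) a=F ⇒ m: vacuous ✓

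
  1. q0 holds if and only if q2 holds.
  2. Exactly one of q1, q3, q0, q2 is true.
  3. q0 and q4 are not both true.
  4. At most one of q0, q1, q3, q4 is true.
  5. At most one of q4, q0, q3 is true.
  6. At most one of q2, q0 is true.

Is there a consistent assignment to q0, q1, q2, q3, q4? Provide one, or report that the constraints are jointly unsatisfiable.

q0 = False, q1 = True, q2 = False, q3 = False, q4 = False

  (1) q0=F, q2=F — same ✓
  (2) {q1, q3, q0, q2}: 1 true — exactly one ✓
  (3) q0=F, q4=F — not both ✓
  (4) {q0, q1, q3, q4}: 1 true — at most one ✓
  (5) {q4, q0, q3}: 0 true — at most one ✓
  (6) {q2, q0}: 0 true — at most one ✓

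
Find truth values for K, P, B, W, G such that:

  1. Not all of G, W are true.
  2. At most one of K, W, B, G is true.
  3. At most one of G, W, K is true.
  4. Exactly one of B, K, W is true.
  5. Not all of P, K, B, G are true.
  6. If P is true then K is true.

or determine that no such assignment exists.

K = False, P = False, B = True, W = False, G = False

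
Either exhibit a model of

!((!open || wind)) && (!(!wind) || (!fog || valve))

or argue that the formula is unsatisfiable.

fog = False; wind = False; open = True; valve = True

  !((!open || wind)) = True
    !open || wind = False
      !open = False
  !(!wind) || (!fog || valve) = True
    !(!wind) = False
      !wind = True
    !fog || valve = True
      !fog = True
Both conjuncts True, so the formula holds.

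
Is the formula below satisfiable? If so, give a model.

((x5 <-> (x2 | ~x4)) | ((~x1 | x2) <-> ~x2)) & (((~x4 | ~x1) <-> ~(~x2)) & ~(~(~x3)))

x1: True, x2: True, x3: False, x4: False, x5: True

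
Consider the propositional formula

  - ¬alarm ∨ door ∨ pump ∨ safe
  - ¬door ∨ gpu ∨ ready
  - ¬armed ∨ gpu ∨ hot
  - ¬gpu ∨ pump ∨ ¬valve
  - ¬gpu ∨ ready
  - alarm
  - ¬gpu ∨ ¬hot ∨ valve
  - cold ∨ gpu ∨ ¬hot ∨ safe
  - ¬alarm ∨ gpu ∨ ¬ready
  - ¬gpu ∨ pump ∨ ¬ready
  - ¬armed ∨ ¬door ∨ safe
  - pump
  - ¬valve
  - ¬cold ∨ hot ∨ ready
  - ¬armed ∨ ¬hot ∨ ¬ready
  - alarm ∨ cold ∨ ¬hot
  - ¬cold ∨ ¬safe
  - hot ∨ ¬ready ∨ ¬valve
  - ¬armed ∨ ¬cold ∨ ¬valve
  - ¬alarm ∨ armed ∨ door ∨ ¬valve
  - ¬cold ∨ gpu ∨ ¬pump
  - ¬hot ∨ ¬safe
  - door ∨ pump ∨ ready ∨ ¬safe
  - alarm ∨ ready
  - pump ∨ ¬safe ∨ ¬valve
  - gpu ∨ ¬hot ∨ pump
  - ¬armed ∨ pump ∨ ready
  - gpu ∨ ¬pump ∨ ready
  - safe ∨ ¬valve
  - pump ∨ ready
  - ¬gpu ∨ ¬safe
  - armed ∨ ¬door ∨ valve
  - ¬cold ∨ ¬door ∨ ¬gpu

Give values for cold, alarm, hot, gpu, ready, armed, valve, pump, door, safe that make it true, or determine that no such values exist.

cold=T; alarm=T; hot=F; gpu=T; ready=T; armed=F; valve=F; pump=T; door=F; safe=F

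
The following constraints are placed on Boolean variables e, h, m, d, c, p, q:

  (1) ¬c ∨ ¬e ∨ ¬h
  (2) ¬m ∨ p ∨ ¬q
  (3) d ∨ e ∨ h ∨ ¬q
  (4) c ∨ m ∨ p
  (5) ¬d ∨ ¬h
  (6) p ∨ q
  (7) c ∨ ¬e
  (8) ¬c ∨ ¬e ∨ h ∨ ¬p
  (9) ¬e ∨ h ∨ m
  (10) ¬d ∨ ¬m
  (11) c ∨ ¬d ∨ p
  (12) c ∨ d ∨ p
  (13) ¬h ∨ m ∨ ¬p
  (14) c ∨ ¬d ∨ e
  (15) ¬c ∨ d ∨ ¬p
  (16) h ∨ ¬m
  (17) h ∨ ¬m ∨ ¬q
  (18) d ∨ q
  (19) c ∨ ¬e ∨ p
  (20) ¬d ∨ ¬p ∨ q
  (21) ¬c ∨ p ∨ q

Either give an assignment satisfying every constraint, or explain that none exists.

Set e = False.
Set h = True.
  then (¬d ∨ ¬h) forces d = False.
  then (d ∨ q) forces q = True.
Set m = False.
  then (¬h ∨ m ∨ ¬p) forces p = False.
  then (c ∨ m ∨ p) forces c = True.
All clauses satisfied.

e = False, h = True, m = False, d = False, c = True, p = False, q = True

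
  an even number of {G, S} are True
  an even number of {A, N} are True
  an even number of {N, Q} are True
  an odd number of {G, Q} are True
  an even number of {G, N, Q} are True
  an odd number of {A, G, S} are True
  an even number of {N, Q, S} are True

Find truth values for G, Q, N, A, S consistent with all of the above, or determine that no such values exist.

G = False; Q = True; N = True; A = True; S = False

{G, S}: 0 true → even ✓
{A, N}: 2 true → even ✓
{N, Q}: 2 true → even ✓
{G, Q}: 1 true → odd ✓
{G, N, Q}: 2 true → even ✓
{A, G, S}: 1 true → odd ✓
{N, Q, S}: 2 true → even ✓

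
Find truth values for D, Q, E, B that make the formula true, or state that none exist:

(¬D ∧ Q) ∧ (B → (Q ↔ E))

D = False; Q = True; E = False; B = False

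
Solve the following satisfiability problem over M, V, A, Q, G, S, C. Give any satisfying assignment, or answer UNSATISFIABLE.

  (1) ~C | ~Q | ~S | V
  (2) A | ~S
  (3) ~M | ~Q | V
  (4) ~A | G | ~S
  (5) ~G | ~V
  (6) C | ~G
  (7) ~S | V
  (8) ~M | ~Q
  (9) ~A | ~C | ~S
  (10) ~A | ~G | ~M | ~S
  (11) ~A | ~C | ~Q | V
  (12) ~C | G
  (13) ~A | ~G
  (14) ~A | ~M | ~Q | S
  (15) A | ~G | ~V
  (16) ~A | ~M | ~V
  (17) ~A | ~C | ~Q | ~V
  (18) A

Unit clause (A) forces A = True.
In (~A | ~G) only ~G is left, so G = False.
In (~A | G | ~S) only ~S is left, so S = False.
In (~C | G) only ~C is left, so C = False.
Set M = False.
Set V = True.
Set Q = False.
All clauses satisfied.

M = False, V = True, A = True, Q = False, G = False, S = False, C = False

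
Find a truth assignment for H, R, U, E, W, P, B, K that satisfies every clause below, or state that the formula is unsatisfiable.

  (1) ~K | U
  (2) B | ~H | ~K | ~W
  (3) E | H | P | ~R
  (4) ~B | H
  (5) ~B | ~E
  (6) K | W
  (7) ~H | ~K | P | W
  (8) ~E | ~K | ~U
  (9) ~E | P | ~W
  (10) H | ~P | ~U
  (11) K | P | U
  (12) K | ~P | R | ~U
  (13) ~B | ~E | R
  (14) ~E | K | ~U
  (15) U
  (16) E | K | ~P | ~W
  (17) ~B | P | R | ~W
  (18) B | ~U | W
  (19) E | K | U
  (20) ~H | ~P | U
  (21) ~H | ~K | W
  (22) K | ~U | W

H=T, R=T, U=T, E=F, W=T, P=F, B=F, K=F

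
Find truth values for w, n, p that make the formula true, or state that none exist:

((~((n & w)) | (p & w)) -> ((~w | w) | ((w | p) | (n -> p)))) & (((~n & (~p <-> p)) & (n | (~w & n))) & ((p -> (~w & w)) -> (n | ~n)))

The formula is unsatisfiable.

The conjunct ~p <-> p is unsatisfiable on its own:
  p=F: evaluates to False.
  p=T: evaluates to False.
So the whole conjunction is unsatisfiable.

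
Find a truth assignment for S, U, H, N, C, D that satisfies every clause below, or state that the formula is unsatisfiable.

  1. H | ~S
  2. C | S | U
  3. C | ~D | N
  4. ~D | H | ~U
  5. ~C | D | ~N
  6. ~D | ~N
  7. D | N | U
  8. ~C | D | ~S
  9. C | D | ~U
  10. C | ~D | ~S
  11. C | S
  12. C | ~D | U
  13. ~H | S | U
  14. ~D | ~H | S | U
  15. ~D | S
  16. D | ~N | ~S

Set S = True.
  then (H | ~S) forces H = True.
Set U = True.
Try N = True:
  (~D | ~N) forces D = False.
  clause (D | ~N | ~S) is falsified — backtrack.
So N = False.
Try C = False:
  (C | ~D | N) forces D = False.
  clause (C | D | ~U) is falsified — backtrack.
So C = True.
  then (~C | D | ~S) forces D = True.
All clauses satisfied.

S=T; U=T; H=T; N=F; C=T; D=T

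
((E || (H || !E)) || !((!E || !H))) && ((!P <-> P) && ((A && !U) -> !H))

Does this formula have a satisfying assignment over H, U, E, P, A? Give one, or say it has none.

The conjunct !P <-> P is unsatisfiable on its own:
  P=F: evaluates to False.
  P=T: evaluates to False.
So the whole conjunction is unsatisfiable.

Unsatisfiable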